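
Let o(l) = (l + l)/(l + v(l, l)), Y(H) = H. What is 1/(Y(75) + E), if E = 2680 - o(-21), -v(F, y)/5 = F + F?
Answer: 9/24797 ≈ 0.00036295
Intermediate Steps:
v(F, y) = -10*F (v(F, y) = -5*(F + F) = -10*F)
o(l) = -2/9 (o(l) = (l + l)/(l - 10*l) = (2*l)/((-9*l)) = (2*l)*(-1/(9*l)) = -2/9)
E = 24122/9 (E = 2680 - 1*(-2/9) = 2680 + 2/9 = 24122/9 ≈ 2680.2)
1/(Y(75) + E) = 1/(75 + 24122/9) = 1/(24797/9) = 9/24797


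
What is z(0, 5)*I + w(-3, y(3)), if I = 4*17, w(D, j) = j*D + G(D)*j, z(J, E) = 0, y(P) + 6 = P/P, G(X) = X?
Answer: 30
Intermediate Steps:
y(P) = -5 (y(P) = -6 + P/P = -6 + 1 = -5)
w(D, j) = 2*D*j (w(D, j) = j*D + D*j = D*j + D*j = 2*D*j)
I = 68
z(0, 5)*I + w(-3, y(3)) = 0*68 + 2*(-3)*(-5) = 0 + 30 = 30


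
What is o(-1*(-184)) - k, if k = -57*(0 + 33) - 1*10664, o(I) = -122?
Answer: 12423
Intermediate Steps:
k = -12545 (k = -57*33 - 10664 = -1881 - 10664 = -12545)
o(-1*(-184)) - k = -122 - 1*(-12545) = -122 + 12545 = 12423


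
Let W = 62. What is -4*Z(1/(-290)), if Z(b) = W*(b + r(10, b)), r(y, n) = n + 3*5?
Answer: -539152/145 ≈ -3718.3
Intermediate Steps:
r(y, n) = 15 + n (r(y, n) = n + 15 = 15 + n)
Z(b) = 930 + 124*b (Z(b) = 62*(b + (15 + b)) = 62*(15 + 2*b) = 930 + 124*b)
-4*Z(1/(-290)) = -4*(930 + 124/(-290)) = -4*(930 + 124*(-1/290)) = -4*(930 - 62/145) = -4*134788/145 = -539152/145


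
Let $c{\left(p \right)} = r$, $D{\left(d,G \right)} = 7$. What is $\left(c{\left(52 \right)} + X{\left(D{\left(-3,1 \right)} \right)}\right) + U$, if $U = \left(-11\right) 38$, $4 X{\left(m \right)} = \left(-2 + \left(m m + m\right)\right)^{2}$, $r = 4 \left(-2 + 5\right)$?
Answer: $323$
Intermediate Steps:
$r = 12$ ($r = 4 \cdot 3 = 12$)
$X{\left(m \right)} = \frac{\left(-2 + m + m^{2}\right)^{2}}{4}$ ($X{\left(m \right)} = \frac{\left(-2 + \left(m m + m\right)\right)^{2}}{4} = \frac{\left(-2 + \left(m^{2} + m\right)\right)^{2}}{4} = \frac{\left(-2 + \left(m + m^{2}\right)\right)^{2}}{4} = \frac{\left(-2 + m + m^{2}\right)^{2}}{4}$)
$c{\left(p \right)} = 12$
$U = -418$
$\left(c{\left(52 \right)} + X{\left(D{\left(-3,1 \right)} \right)}\right) + U = \left(12 + \frac{\left(-2 + 7 + 7^{2}\right)^{2}}{4}\right) - 418 = \left(12 + \frac{\left(-2 + 7 + 49\right)^{2}}{4}\right) - 418 = \left(12 + \frac{54^{2}}{4}\right) - 418 = \left(12 + \frac{1}{4} \cdot 2916\right) - 418 = \left(12 + 729\right) - 418 = 741 - 418 = 323$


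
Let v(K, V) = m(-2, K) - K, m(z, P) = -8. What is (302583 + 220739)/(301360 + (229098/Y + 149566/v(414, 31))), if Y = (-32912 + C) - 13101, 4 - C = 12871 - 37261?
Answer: 2387190345098/1373021414885 ≈ 1.7386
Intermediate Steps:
C = 24394 (C = 4 - (12871 - 37261) = 4 - 1*(-24390) = 4 + 24390 = 24394)
Y = -21619 (Y = (-32912 + 24394) - 13101 = -8518 - 13101 = -21619)
v(K, V) = -8 - K
(302583 + 220739)/(301360 + (229098/Y + 149566/v(414, 31))) = (302583 + 220739)/(301360 + (229098/(-21619) + 149566/(-8 - 1*414))) = 523322/(301360 + (229098*(-1/21619) + 149566/(-8 - 414))) = 523322/(301360 + (-229098/21619 + 149566/(-422))) = 523322/(301360 + (-229098/21619 + 149566*(-1/422))) = 523322/(301360 + (-229098/21619 - 74783/211)) = 523322/(301360 - 1665073355/4561609) = 523322/(1373021414885/4561609) = 523322*(4561609/1373021414885) = 2387190345098/1373021414885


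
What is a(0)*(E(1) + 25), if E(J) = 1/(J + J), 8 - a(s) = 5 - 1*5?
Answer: 204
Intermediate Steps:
a(s) = 8 (a(s) = 8 - (5 - 1*5) = 8 - (5 - 5) = 8 - 1*0 = 8 + 0 = 8)
E(J) = 1/(2*J)
a(0)*(E(1) + 25) = 8*((½)/1 + 25) = 8*((½)*1 + 25) = 8*(½ + 25) = 8*(51/2) = 204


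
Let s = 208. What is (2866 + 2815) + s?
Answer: 5889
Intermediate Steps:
(2866 + 2815) + s = (2866 + 2815) + 208 = 5681 + 208 = 5889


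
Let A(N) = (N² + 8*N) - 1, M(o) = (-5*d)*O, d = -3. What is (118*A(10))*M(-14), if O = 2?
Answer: 633660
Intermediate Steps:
M(o) = 30 (M(o) = -5*(-3)*2 = 15*2 = 30)
A(N) = -1 + N² + 8*N
(118*A(10))*M(-14) = (118*(-1 + 10² + 8*10))*30 = (118*(-1 + 100 + 80))*30 = (118*179)*30 = 21122*30 = 633660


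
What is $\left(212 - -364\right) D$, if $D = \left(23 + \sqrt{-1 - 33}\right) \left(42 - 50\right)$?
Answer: $-105984 - 4608 i \sqrt{34} \approx -1.0598 \cdot 10^{5} - 26869.0 i$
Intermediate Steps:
$D = -184 - 8 i \sqrt{34}$ ($D = \left(23 + \sqrt{-34}\right) \left(-8\right) = \left(23 + i \sqrt{34}\right) \left(-8\right) = -184 - 8 i \sqrt{34} \approx -184.0 - 46.648 i$)
$\left(212 - -364\right) D = \left(212 - -364\right) \left(-184 - 8 i \sqrt{34}\right) = \left(212 + 364\right) \left(-184 - 8 i \sqrt{34}\right) = 576 \left(-184 - 8 i \sqrt{34}\right) = -105984 - 4608 i \sqrt{34}$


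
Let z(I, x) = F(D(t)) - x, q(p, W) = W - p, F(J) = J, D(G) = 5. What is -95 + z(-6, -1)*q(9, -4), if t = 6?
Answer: -173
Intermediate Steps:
z(I, x) = 5 - x
-95 + z(-6, -1)*q(9, -4) = -95 + (5 - 1*(-1))*(-4 - 1*9) = -95 + (5 + 1)*(-4 - 9) = -95 + 6*(-13) = -95 - 78 = -173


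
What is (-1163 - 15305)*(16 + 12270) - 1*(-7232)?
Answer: -202318616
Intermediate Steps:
(-1163 - 15305)*(16 + 12270) - 1*(-7232) = -16468*12286 + 7232 = -202325848 + 7232 = -202318616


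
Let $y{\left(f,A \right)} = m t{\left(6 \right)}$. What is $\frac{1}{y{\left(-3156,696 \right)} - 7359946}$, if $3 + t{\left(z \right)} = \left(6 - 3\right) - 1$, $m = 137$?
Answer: $- \frac{1}{7360083} \approx -1.3587 \cdot 10^{-7}$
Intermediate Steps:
$t{\left(z \right)} = -1$ ($t{\left(z \right)} = -3 + \left(\left(6 - 3\right) - 1\right) = -3 + \left(3 - 1\right) = -3 + 2 = -1$)
$y{\left(f,A \right)} = -137$ ($y{\left(f,A \right)} = 137 \left(-1\right) = -137$)
$\frac{1}{y{\left(-3156,696 \right)} - 7359946} = \frac{1}{-137 - 7359946} = \frac{1}{-7360083} = - \frac{1}{7360083}$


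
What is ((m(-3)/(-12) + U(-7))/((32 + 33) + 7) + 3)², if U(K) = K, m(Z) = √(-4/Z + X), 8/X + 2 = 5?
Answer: 1570009/186624 ≈ 8.4127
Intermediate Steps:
X = 8/3 (X = 8/(-2 + 5) = 8/3 ≈ 2.6667)
m(Z) = √(8/3 - 4/Z) (m(Z) = √(-4/Z + 8/3) = √(8/3 - 4/Z))
((m(-3)/(-12) + U(-7))/((32 + 33) + 7) + 3)² = (((2*√(6 - 9/(-3))/3)/(-12) - 7)/((32 + 33) + 7) + 3)² = (((2*√(6 - 9*(-⅓))/3)*(-1/12) - 7)/(65 + 7) + 3)² = (((2*√(6 + 3)/3)*(-1/12) - 7)/72 + 3)² = (((2*√9/3)*(-1/12) - 7)*(1/72) + 3)² = ((((⅔)*3)*(-1/12) - 7)*(1/72) + 3)² = ((2*(-1/12) - 7)*(1/72) + 3)² = ((-⅙ - 7)*(1/72) + 3)² = (-43/6*1/72 + 3)² = (-43/432 + 3)² = (1253/432)² = 1570009/186624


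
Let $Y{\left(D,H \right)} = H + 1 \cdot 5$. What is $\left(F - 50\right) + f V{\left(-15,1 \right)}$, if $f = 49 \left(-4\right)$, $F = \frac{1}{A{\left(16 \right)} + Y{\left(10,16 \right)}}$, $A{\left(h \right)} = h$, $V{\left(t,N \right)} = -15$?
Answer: $\frac{106931}{37} \approx 2890.0$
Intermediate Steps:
$Y{\left(D,H \right)} = 5 + H$ ($Y{\left(D,H \right)} = H + 5 = 5 + H$)
$F = \frac{1}{37}$ ($F = \frac{1}{16 + \left(5 + 16\right)} = \frac{1}{16 + 21} = \frac{1}{37} \approx 0.027027$)
$f = -196$
$\left(F - 50\right) + f V{\left(-15,1 \right)} = \left(\frac{1}{37} - 50\right) - -2940 = - \frac{1849}{37} + 2940 = \frac{106931}{37}$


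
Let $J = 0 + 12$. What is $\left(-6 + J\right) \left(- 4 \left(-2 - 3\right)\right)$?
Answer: $120$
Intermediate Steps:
$J = 12$
$\left(-6 + J\right) \left(- 4 \left(-2 - 3\right)\right) = \left(-6 + 12\right) \left(- 4 \left(-2 - 3\right)\right) = 6 \left(\left(-4\right) \left(-5\right)\right) = 6 \cdot 20 = 120$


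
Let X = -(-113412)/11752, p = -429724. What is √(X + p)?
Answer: I*√21948090118/226 ≈ 655.53*I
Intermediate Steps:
X = 2181/226 (X = -(-113412)/11752 = -13*(-2181/2938) = 2181/226 ≈ 9.6504)
√(X + p) = √(2181/226 - 429724) = √(-97115443/226) = I*√21948090118/226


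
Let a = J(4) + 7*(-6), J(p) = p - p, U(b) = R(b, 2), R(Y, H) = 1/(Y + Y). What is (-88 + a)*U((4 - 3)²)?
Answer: -65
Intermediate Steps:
R(Y, H) = 1/(2*Y)
U(b) = 1/(2*b)
J(p) = 0
a = -42 (a = 0 + 7*(-6) = 0 - 42 = -42)
(-88 + a)*U((4 - 3)²) = (-88 - 42)*(1/(2*((4 - 3)²))) = -65/(1²) = -65/1 = -65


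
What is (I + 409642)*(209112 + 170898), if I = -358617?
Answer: 19390010250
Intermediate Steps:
(I + 409642)*(209112 + 170898) = (-358617 + 409642)*(209112 + 170898) = 51025*380010 = 19390010250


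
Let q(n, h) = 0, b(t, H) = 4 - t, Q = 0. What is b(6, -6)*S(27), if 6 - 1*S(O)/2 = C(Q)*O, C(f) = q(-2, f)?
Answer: -24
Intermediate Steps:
C(f) = 0
S(O) = 12 (S(O) = 12 - 0*O = 12 - 2*0 = 12 + 0 = 12)
b(6, -6)*S(27) = (4 - 1*6)*12 = (4 - 6)*12 = -2*12 = -24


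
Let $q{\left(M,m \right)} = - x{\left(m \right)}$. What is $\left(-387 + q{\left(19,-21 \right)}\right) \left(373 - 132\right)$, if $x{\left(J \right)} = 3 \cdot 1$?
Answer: $-93990$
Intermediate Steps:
$x{\left(J \right)} = 3$
$q{\left(M,m \right)} = -3$ ($q{\left(M,m \right)} = \left(-1\right) 3 = -3$)
$\left(-387 + q{\left(19,-21 \right)}\right) \left(373 - 132\right) = \left(-387 - 3\right) \left(373 - 132\right) = \left(-390\right) 241 = -93990$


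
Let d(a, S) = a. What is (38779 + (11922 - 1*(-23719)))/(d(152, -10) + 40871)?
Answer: 74420/41023 ≈ 1.8141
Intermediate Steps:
(38779 + (11922 - 1*(-23719)))/(d(152, -10) + 40871) = (38779 + (11922 - 1*(-23719)))/(152 + 40871) = (38779 + (11922 + 23719))/41023 = (38779 + 35641)*(1/41023) = 74420*(1/41023) = 74420/41023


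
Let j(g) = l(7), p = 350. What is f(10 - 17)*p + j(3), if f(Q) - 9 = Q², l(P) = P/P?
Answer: 20301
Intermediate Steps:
l(P) = 1
j(g) = 1
f(Q) = 9 + Q²
f(10 - 17)*p + j(3) = (9 + (10 - 17)²)*350 + 1 = (9 + (-7)²)*350 + 1 = (9 + 49)*350 + 1 = 58*350 + 1 = 20300 + 1 = 20301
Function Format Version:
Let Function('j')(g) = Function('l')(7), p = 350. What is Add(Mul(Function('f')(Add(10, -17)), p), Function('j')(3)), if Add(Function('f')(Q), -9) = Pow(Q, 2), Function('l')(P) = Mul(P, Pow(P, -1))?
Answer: 20301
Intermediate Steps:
Function('l')(P) = 1
Function('j')(g) = 1
Function('f')(Q) = Add(9, Pow(Q, 2))
Add(Mul(Function('f')(Add(10, -17)), p), Function('j')(3)) = Add(Mul(Add(9, Pow(Add(10, -17), 2)), 350), 1) = Add(Mul(Add(9, Pow(-7, 2)), 350), 1) = Add(Mul(Add(9, 49), 350), 1) = Add(Mul(58, 350), 1) = Add(20300, 1) = 20301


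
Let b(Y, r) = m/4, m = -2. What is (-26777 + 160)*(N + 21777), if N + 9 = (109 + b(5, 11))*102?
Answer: -873969195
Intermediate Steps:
b(Y, r) = -1/2 (b(Y, r) = -2/4 = -2*1/4 = -1/2)
N = 11058 (N = -9 + (109 - 1/2)*102 = -9 + (217/2)*102 = -9 + 11067 = 11058)
(-26777 + 160)*(N + 21777) = (-26777 + 160)*(11058 + 21777) = -26617*32835 = -873969195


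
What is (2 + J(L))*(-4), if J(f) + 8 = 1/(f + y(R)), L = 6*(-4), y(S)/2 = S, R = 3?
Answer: 218/9 ≈ 24.222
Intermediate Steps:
y(S) = 2*S
L = -24
J(f) = -8 + 1/(6 + f) (J(f) = -8 + 1/(f + 2*3) = -8 + 1/(f + 6) = -8 + 1/(6 + f))
(2 + J(L))*(-4) = (2 + (-47 - 8*(-24))/(6 - 24))*(-4) = (2 + (-47 + 192)/(-18))*(-4) = (2 - 1/18*145)*(-4) = (2 - 145/18)*(-4) = -109/18*(-4) = 218/9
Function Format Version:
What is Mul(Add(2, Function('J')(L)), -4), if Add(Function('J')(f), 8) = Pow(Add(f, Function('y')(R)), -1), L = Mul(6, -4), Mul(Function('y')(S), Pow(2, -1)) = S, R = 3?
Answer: Rational(218, 9) ≈ 24.222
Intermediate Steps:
Function('y')(S) = Mul(2, S)
L = -24
Function('J')(f) = Add(-8, Pow(Add(6, f), -1)) (Function('J')(f) = Add(-8, Pow(Add(f, Mul(2, 3)), -1)) = Add(-8, Pow(Add(f, 6), -1)) = Add(-8, Pow(Add(6, f), -1)))
Mul(Add(2, Function('J')(L)), -4) = Mul(Add(2, Mul(Pow(Add(6, -24), -1), Add(-47, Mul(-8, -24)))), -4) = Mul(Add(2, Mul(Pow(-18, -1), Add(-47, 192))), -4) = Mul(Add(2, Mul(Rational(-1, 18), 145)), -4) = Mul(Add(2, Rational(-145, 18)), -4) = Mul(Rational(-109, 18), -4) = Rational(218, 9)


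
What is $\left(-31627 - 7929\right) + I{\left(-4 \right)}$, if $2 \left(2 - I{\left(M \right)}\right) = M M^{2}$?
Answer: $-39522$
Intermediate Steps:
$I{\left(M \right)} = 2 - \frac{M^{3}}{2}$ ($I{\left(M \right)} = 2 - \frac{M M^{2}}{2} = 2 - \frac{M^{3}}{2}$)
$\left(-31627 - 7929\right) + I{\left(-4 \right)} = \left(-31627 - 7929\right) - \left(-2 + \frac{\left(-4\right)^{3}}{2}\right) = -39556 + \left(2 - -32\right) = -39556 + \left(2 + 32\right) = -39556 + 34 = -39522$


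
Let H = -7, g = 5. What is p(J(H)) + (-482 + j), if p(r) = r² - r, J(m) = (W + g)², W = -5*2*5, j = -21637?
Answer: 4076481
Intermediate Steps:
W = -50 (W = -10*5 = -50)
J(m) = 2025 (J(m) = (-50 + 5)² = (-45)² = 2025)
p(J(H)) + (-482 + j) = 2025*(-1 + 2025) + (-482 - 21637) = 2025*2024 - 22119 = 4098600 - 22119 = 4076481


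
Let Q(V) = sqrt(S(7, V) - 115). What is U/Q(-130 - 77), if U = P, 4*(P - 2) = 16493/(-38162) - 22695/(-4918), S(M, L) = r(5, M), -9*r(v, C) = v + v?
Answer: -428703702*I*sqrt(1045)/49031587055 ≈ -0.28264*I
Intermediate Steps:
r(v, C) = -2*v/9 (r(v, C) = -(v + v)/9 = -2*v/9)
S(M, L) = -10/9 (S(M, L) = -2/9*5 = -10/9)
P = 142901234/46920179 (P = 2 + (16493/(-38162) - 22695/(-4918))/4 = 2 + (16493*(-1/38162) - 22695*(-1/4918))/4 = 2 + (-16493/38162 + 22695/4918)/4 = 2 + (1/4)*(196243504/46920179) = 2 + 49060876/46920179 = 142901234/46920179 ≈ 3.0456)
U = 142901234/46920179 ≈ 3.0456
Q(V) = I*sqrt(1045)/3 (Q(V) = sqrt(-10/9 - 115) = sqrt(-1045/9) = I*sqrt(1045)/3)
U/Q(-130 - 77) = 142901234/(46920179*((I*sqrt(1045)/3))) = 142901234*(-3*I*sqrt(1045)/1045)/46920179 = -428703702*I*sqrt(1045)/49031587055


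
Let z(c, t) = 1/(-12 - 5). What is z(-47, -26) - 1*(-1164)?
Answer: 19787/17 ≈ 1163.9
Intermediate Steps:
z(c, t) = -1/17 (z(c, t) = 1/(-17) = -1/17)
z(-47, -26) - 1*(-1164) = -1/17 - 1*(-1164) = -1/17 + 1164 = 19787/17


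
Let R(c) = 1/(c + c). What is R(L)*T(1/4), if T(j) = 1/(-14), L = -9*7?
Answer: 1/1764 ≈ 0.00056689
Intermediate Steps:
L = -63
T(j) = -1/14
R(c) = 1/(2*c)
R(L)*T(1/4) = ((1/2)/(-63))*(-1/14) = ((1/2)*(-1/63))*(-1/14) = -1/126*(-1/14) = 1/1764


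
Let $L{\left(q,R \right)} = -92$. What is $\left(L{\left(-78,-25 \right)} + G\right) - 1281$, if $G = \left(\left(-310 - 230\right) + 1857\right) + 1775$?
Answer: $1719$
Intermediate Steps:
$G = 3092$ ($G = \left(-540 + 1857\right) + 1775 = 1317 + 1775 = 3092$)
$\left(L{\left(-78,-25 \right)} + G\right) - 1281 = \left(-92 + 3092\right) - 1281 = 3000 - 1281 = 1719$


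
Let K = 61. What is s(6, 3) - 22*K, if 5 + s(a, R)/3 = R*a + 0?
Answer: -1303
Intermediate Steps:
s(a, R) = -15 + 3*R*a (s(a, R) = -15 + 3*(R*a + 0) = -15 + 3*(R*a) = -15 + 3*R*a)
s(6, 3) - 22*K = (-15 + 3*3*6) - 22*61 = (-15 + 54) - 1342 = 39 - 1342 = -1303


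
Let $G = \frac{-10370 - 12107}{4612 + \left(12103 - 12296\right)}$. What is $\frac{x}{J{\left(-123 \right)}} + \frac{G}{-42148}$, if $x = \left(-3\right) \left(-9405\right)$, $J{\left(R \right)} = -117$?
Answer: $- \frac{583899765419}{2421276156} \approx -241.15$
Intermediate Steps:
$G = - \frac{22477}{4419}$ ($G = - \frac{22477}{4612 + \left(12103 - 12296\right)} = - \frac{22477}{4612 - 193} = - \frac{22477}{4419} \approx -5.0864$)
$x = 28215$
$\frac{x}{J{\left(-123 \right)}} + \frac{G}{-42148} = \frac{28215}{-117} - \frac{22477}{4419 \left(-42148\right)} = 28215 \left(- \frac{1}{117}\right) - - \frac{22477}{186252012} = - \frac{3135}{13} + \frac{22477}{186252012} = - \frac{583899765419}{2421276156}$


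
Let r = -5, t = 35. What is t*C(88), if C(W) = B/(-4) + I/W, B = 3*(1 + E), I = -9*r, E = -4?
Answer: 8505/88 ≈ 96.648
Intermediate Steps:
I = 45 (I = -9*(-5) = 45)
B = -9 (B = 3*(1 - 4) = 3*(-3) = -9)
C(W) = 9/4 + 45/W (C(W) = -9/(-4) + 45/W = -9*(-¼) + 45/W = 9/4 + 45/W)
t*C(88) = 35*(9/4 + 45/88) = 35*(243/88) = 8505/88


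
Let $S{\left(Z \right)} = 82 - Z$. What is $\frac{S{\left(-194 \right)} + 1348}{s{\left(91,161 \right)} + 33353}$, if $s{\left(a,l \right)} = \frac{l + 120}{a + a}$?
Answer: $\frac{295568}{6070527} \approx 0.048689$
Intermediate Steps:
$s{\left(a,l \right)} = \frac{120 + l}{2 a}$
$\frac{S{\left(-194 \right)} + 1348}{s{\left(91,161 \right)} + 33353} = \frac{\left(82 - -194\right) + 1348}{\frac{120 + 161}{2 \cdot 91} + 33353} = \frac{\left(82 + 194\right) + 1348}{\frac{1}{2} \cdot \frac{1}{91} \cdot 281 + 33353} = \frac{276 + 1348}{\frac{281}{182} + 33353} = \frac{1624}{\frac{6070527}{182}} = 1624 \cdot \frac{182}{6070527} = \frac{295568}{6070527}$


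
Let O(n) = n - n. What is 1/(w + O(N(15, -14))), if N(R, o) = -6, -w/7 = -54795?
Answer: 1/383565 ≈ 2.6071e-6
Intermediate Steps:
w = 383565 (w = -7*(-54795) = 383565)
O(n) = 0
1/(w + O(N(15, -14))) = 1/(383565 + 0) = 1/383565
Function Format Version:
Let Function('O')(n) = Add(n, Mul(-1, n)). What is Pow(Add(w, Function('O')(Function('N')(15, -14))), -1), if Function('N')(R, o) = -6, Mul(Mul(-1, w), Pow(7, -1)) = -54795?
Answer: Rational(1, 383565) ≈ 2.6071e-6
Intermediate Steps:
w = 383565 (w = Mul(-7, -54795) = 383565)
Function('O')(n) = 0
Pow(Add(w, Function('O')(Function('N')(15, -14))), -1) = Pow(Add(383565, 0), -1) = Pow(383565, -1) = Rational(1, 383565)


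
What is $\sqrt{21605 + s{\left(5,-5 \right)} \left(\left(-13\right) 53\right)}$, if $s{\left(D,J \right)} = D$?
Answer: $4 \sqrt{1135} \approx 134.76$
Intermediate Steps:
$\sqrt{21605 + s{\left(5,-5 \right)} \left(\left(-13\right) 53\right)} = \sqrt{21605 + 5 \left(\left(-13\right) 53\right)} = \sqrt{21605 + 5 \left(-689\right)} = \sqrt{21605 - 3445} = \sqrt{18160} = 4 \sqrt{1135}$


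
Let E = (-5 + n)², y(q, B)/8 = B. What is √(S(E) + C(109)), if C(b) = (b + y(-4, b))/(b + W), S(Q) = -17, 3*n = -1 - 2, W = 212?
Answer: 2*I*√39911/107 ≈ 3.7342*I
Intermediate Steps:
y(q, B) = 8*B
n = -1 (n = (-1 - 2)/3 = (⅓)*(-3) = -1)
E = 36 (E = (-5 - 1)² = (-6)² = 36)
C(b) = 9*b/(212 + b) (C(b) = (b + 8*b)/(b + 212) = (9*b)/(212 + b) = 9*b/(212 + b))
√(S(E) + C(109)) = √(-17 + 9*109/(212 + 109)) = √(-17 + 9*109/321) = √(-17 + 9*109*(1/321)) = √(-17 + 327/107) = √(-1492/107) = 2*I*√39911/107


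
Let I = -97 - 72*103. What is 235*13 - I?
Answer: 10568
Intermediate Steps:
I = -7513 (I = -97 - 7416 = -7513)
235*13 - I = 235*13 - 1*(-7513) = 3055 + 7513 = 10568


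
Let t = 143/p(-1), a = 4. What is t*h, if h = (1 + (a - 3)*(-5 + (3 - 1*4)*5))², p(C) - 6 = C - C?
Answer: 3861/2 ≈ 1930.5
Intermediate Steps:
p(C) = 6 (p(C) = 6 + (C - C) = 6 + 0 = 6)
t = 143/6 ≈ 23.833
h = 81 (h = (1 + (4 - 3)*(-5 + (3 - 1*4)*5))² = (1 + 1*(-5 + (3 - 4)*5))² = (1 + 1*(-5 - 1*5))² = (1 + 1*(-5 - 5))² = (1 + 1*(-10))² = (1 - 10)² = (-9)² = 81)
t*h = (143/6)*81 = 3861/2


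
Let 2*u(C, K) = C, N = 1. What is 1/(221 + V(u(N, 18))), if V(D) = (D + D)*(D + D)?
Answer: 1/222 ≈ 0.0045045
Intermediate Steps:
u(C, K) = C/2
V(D) = 4*D² (V(D) = (2*D)*(2*D) = 4*D²)
1/(221 + V(u(N, 18))) = 1/(221 + 4*((½)*1)²) = 1/(221 + 4*(½)²) = 1/(221 + 4*(¼)) = 1/(221 + 1) = 1/222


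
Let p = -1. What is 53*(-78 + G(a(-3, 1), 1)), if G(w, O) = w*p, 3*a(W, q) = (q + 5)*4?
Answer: -4558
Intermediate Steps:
a(W, q) = 20/3 + 4*q/3 (a(W, q) = ((q + 5)*4)/3 = ((5 + q)*4)/3 = (20 + 4*q)/3 = 20/3 + 4*q/3)
G(w, O) = -w (G(w, O) = w*(-1) = -w)
53*(-78 + G(a(-3, 1), 1)) = 53*(-78 - (20/3 + (4/3)*1)) = 53*(-78 - (20/3 + 4/3)) = 53*(-78 - 1*8) = 53*(-78 - 8) = 53*(-86) = -4558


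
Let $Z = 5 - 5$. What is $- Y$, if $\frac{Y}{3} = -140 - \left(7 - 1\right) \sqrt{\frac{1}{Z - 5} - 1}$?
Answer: $420 + \frac{18 i \sqrt{30}}{5} \approx 420.0 + 19.718 i$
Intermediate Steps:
$Z = 0$
$Y = -420 - \frac{18 i \sqrt{30}}{5}$ ($Y = 3 \left(-140 - \left(7 - 1\right) \sqrt{\frac{1}{0 - 5} - 1}\right) = 3 \left(-140 - 6 \sqrt{\frac{1}{-5} - 1}\right) = 3 \left(-140 - 6 \sqrt{- \frac{1}{5} - 1}\right) = 3 \left(-140 - 6 \sqrt{- \frac{6}{5}}\right) = 3 \left(-140 - 6 \frac{i \sqrt{30}}{5}\right) = 3 \left(-140 - \frac{6 i \sqrt{30}}{5}\right) = -420 - \frac{18 i \sqrt{30}}{5} \approx -420.0 - 19.718 i$)
$- Y = - (-420 - \frac{18 i \sqrt{30}}{5}) = 420 + \frac{18 i \sqrt{30}}{5}$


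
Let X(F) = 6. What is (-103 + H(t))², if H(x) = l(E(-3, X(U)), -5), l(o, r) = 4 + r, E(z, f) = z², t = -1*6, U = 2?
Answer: 10816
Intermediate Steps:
t = -6
H(x) = -1 (H(x) = 4 - 5 = -1)
(-103 + H(t))² = (-103 - 1)² = (-104)² = 10816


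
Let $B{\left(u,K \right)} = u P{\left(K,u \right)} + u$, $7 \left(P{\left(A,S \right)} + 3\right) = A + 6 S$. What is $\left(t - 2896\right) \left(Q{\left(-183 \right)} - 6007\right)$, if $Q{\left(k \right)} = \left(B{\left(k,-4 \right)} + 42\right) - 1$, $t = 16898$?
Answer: $\frac{2274848932}{7} \approx 3.2498 \cdot 10^{8}$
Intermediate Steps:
$P{\left(A,S \right)} = -3 + \frac{A}{7} + \frac{6 S}{7}$ ($P{\left(A,S \right)} = -3 + \frac{A + 6 S}{7} = -3 + \left(\frac{A}{7} + \frac{6 S}{7}\right) = -3 + \frac{A}{7} + \frac{6 S}{7}$)
$B{\left(u,K \right)} = u + u \left(-3 + \frac{K}{7} + \frac{6 u}{7}\right)$ ($B{\left(u,K \right)} = u \left(-3 + \frac{K}{7} + \frac{6 u}{7}\right) + u = u + u \left(-3 + \frac{K}{7} + \frac{6 u}{7}\right)$)
$Q{\left(k \right)} = 41 + \frac{k \left(-18 + 6 k\right)}{7}$ ($Q{\left(k \right)} = \left(\frac{k \left(-14 - 4 + 6 k\right)}{7} + 42\right) - 1 = \left(\frac{k \left(-18 + 6 k\right)}{7} + 42\right) - 1 = \left(42 + \frac{k \left(-18 + 6 k\right)}{7}\right) - 1 = 41 + \frac{k \left(-18 + 6 k\right)}{7}$)
$\left(t - 2896\right) \left(Q{\left(-183 \right)} - 6007\right) = \left(16898 - 2896\right) \left(\left(41 + \frac{6}{7} \left(-183\right) \left(-3 - 183\right)\right) - 6007\right) = 14002 \left(\left(41 + \frac{6}{7} \left(-183\right) \left(-186\right)\right) - 6007\right) = 14002 \left(\left(41 + \frac{204228}{7}\right) - 6007\right) = 14002 \left(\frac{204515}{7} - 6007\right) = 14002 \cdot \frac{162466}{7} = \frac{2274848932}{7}$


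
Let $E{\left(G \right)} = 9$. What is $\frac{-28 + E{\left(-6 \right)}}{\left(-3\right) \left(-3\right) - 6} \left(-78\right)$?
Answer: $494$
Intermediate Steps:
$\frac{-28 + E{\left(-6 \right)}}{\left(-3\right) \left(-3\right) - 6} \left(-78\right) = \frac{-28 + 9}{\left(-3\right) \left(-3\right) - 6} \left(-78\right) = - \frac{19}{9 - 6} \left(-78\right) = - \frac{19}{3} \left(-78\right) = \left(-19\right) \frac{1}{3} \left(-78\right) = \left(- \frac{19}{3}\right) \left(-78\right) = 494$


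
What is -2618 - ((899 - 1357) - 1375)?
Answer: -785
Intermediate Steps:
-2618 - ((899 - 1357) - 1375) = -2618 - (-458 - 1375) = -2618 - 1*(-1833) = -2618 + 1833 = -785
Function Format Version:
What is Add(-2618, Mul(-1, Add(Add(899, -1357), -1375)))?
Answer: -785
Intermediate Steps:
Add(-2618, Mul(-1, Add(Add(899, -1357), -1375))) = Add(-2618, Mul(-1, Add(-458, -1375))) = Add(-2618, Mul(-1, -1833)) = Add(-2618, 1833) = -785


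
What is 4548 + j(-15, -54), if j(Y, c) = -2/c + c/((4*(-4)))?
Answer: 983105/216 ≈ 4551.4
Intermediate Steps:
j(Y, c) = -2/c - c/16 (j(Y, c) = -2/c + c/(-16) = -2/c + c*(-1/16) = -2/c - c/16)
4548 + j(-15, -54) = 4548 + (-2/(-54) - 1/16*(-54)) = 4548 + (-2*(-1/54) + 27/8) = 4548 + (1/27 + 27/8) = 4548 + 737/216 = 983105/216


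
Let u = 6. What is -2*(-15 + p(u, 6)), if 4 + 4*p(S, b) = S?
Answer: 29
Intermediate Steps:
p(S, b) = -1 + S/4
-2*(-15 + p(u, 6)) = -2*(-15 + (-1 + (1/4)*6)) = -2*(-15 + (-1 + 3/2)) = -2*(-15 + 1/2) = -2*(-29/2) = 29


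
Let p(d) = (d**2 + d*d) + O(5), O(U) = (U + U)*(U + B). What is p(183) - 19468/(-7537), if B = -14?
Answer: 504154324/7537 ≈ 66891.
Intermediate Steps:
O(U) = 2*U*(-14 + U) (O(U) = (U + U)*(U - 14) = (2*U)*(-14 + U) = 2*U*(-14 + U))
p(d) = -90 + 2*d**2 (p(d) = (d**2 + d*d) + 2*5*(-14 + 5) = (d**2 + d**2) + 2*5*(-9) = 2*d**2 - 90 = -90 + 2*d**2)
p(183) - 19468/(-7537) = (-90 + 2*183**2) - 19468/(-7537) = (-90 + 2*33489) - 19468*(-1/7537) = (-90 + 66978) + 19468/7537 = 66888 + 19468/7537 = 504154324/7537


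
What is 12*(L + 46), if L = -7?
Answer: 468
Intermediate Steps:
12*(L + 46) = 12*(-7 + 46) = 12*39 = 468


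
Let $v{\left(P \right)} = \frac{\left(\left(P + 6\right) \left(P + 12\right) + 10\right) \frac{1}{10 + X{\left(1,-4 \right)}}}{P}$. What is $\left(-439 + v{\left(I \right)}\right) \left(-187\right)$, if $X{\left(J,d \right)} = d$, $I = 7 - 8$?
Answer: $\frac{504713}{6} \approx 84119.0$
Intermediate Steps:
$I = -1$
$v{\left(P \right)} = \frac{\frac{5}{3} + \frac{\left(6 + P\right) \left(12 + P\right)}{6}}{P}$ ($v{\left(P \right)} = \frac{\left(\left(P + 6\right) \left(P + 12\right) + 10\right) \frac{1}{10 - 4}}{P} = \frac{\left(\left(6 + P\right) \left(12 + P\right) + 10\right) \frac{1}{6}}{P} = \frac{\left(10 + \left(6 + P\right) \left(12 + P\right)\right) \frac{1}{6}}{P} = \frac{\frac{5}{3} + \frac{\left(6 + P\right) \left(12 + P\right)}{6}}{P}$)
$\left(-439 + v{\left(I \right)}\right) \left(-187\right) = \left(-439 + \left(3 + \frac{1}{6} \left(-1\right) + \frac{41}{3 \left(-1\right)}\right)\right) \left(-187\right) = \left(-439 + \left(3 - \frac{1}{6} + \frac{41}{3} \left(-1\right)\right)\right) \left(-187\right) = \left(-439 - \frac{65}{6}\right) \left(-187\right) = \left(- \frac{2699}{6}\right) \left(-187\right) = \frac{504713}{6}$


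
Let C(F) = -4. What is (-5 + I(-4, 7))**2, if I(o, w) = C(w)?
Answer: 81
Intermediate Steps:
I(o, w) = -4
(-5 + I(-4, 7))**2 = (-5 - 4)**2 = (-9)**2 = 81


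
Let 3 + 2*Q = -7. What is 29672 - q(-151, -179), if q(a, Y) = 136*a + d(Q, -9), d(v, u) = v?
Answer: 50213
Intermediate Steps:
Q = -5 (Q = -3/2 + (½)*(-7) = -3/2 - 7/2 = -5)
q(a, Y) = -5 + 136*a (q(a, Y) = 136*a - 5 = -5 + 136*a)
29672 - q(-151, -179) = 29672 - (-5 + 136*(-151)) = 29672 - (-5 - 20536) = 29672 - 1*(-20541) = 29672 + 20541 = 50213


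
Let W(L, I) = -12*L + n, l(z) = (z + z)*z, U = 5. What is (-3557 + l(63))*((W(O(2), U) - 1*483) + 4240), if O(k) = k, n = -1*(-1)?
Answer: 16358654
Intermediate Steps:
n = 1
l(z) = 2*z² (l(z) = (2*z)*z = 2*z²)
W(L, I) = 1 - 12*L (W(L, I) = -12*L + 1 = 1 - 12*L)
(-3557 + l(63))*((W(O(2), U) - 1*483) + 4240) = (-3557 + 2*63²)*(((1 - 12*2) - 1*483) + 4240) = (-3557 + 2*3969)*(((1 - 24) - 483) + 4240) = (-3557 + 7938)*((-23 - 483) + 4240) = 4381*(-506 + 4240) = 4381*3734 = 16358654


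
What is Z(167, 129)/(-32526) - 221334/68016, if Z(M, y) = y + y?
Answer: -15420209/4727112 ≈ -3.2621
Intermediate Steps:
Z(M, y) = 2*y
Z(167, 129)/(-32526) - 221334/68016 = (2*129)/(-32526) - 221334/68016 = 258*(-1/32526) - 221334*1/68016 = -43/5421 - 36889/11336 = -15420209/4727112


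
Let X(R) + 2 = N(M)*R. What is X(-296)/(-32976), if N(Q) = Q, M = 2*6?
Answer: 1777/16488 ≈ 0.10778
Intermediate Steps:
M = 12
X(R) = -2 + 12*R
X(-296)/(-32976) = (-2 + 12*(-296))/(-32976) = (-2 - 3552)*(-1/32976) = -3554*(-1/32976) = 1777/16488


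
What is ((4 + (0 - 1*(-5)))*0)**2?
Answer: 0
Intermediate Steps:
((4 + (0 - 1*(-5)))*0)**2 = ((4 + (0 + 5))*0)**2 = ((4 + 5)*0)**2 = (9*0)**2 = 0**2 = 0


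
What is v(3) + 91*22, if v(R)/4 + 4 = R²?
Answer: 2022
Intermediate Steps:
v(R) = -16 + 4*R²
v(3) + 91*22 = (-16 + 4*3²) + 91*22 = (-16 + 4*9) + 2002 = (-16 + 36) + 2002 = 20 + 2002 = 2022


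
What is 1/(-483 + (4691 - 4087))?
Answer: 1/121 ≈ 0.0082645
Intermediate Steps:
1/(-483 + (4691 - 4087)) = 1/(-483 + 604) = 1/121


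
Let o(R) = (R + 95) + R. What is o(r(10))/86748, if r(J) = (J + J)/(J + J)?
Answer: 97/86748 ≈ 0.0011182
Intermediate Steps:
r(J) = 1 (r(J) = (2*J)/((2*J)) = (2*J)*(1/(2*J)) = 1)
o(R) = 95 + 2*R (o(R) = (95 + R) + R = 95 + 2*R)
o(r(10))/86748 = (95 + 2*1)/86748 = (95 + 2)*(1/86748) = 97*(1/86748) = 97/86748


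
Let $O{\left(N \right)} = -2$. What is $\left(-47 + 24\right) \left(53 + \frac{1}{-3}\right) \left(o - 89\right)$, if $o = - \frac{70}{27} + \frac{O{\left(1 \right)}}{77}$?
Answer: $\frac{692186150}{6237} \approx 1.1098 \cdot 10^{5}$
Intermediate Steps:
$o = - \frac{5444}{2079}$ ($o = - \frac{70}{27} - \frac{2}{77} = - \frac{5444}{2079} \approx -2.6186$)
$\left(-47 + 24\right) \left(53 + \frac{1}{-3}\right) \left(o - 89\right) = \left(-47 + 24\right) \left(53 + \frac{1}{-3}\right) \left(- \frac{5444}{2079} - 89\right) = - 23 \left(53 - \frac{1}{3}\right) \left(- \frac{190475}{2079}\right) = \left(-23\right) \frac{158}{3} \left(- \frac{190475}{2079}\right) = \left(- \frac{3634}{3}\right) \left(- \frac{190475}{2079}\right) = \frac{692186150}{6237}$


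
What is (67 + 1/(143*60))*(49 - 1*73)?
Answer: -1149722/715 ≈ -1608.0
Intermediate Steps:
(67 + 1/(143*60))*(49 - 1*73) = (67 + (1/143)*(1/60))*(49 - 73) = (67 + 1/8580)*(-24) = (574861/8580)*(-24) = -1149722/715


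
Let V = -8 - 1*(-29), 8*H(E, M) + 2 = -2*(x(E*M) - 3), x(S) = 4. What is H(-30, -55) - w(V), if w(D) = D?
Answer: -43/2 ≈ -21.500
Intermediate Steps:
H(E, M) = -1/2 (H(E, M) = -1/4 + (-2*(4 - 3))/8 = -1/4 + (-2*1)/8 = -1/4 + (1/8)*(-2) = -1/4 - 1/4 = -1/2)
V = 21 (V = -8 + 29 = 21)
H(-30, -55) - w(V) = -1/2 - 1*21 = -1/2 - 21 = -43/2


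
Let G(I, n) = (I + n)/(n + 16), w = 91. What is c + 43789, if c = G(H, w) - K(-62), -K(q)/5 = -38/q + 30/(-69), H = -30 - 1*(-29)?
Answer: 3340838714/76291 ≈ 43791.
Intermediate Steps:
H = -1 (H = -30 + 29 = -1)
G(I, n) = (I + n)/(16 + n)
K(q) = 50/23 + 190/q (K(q) = -5*(-38/q + 30/(-69)) = -5*(-38/q + 30*(-1/69)) = -5*(-38/q - 10/23) = -5*(-10/23 - 38/q) = 50/23 + 190/q)
c = 132115/76291 (c = (-1 + 91)/(16 + 91) - (50/23 + 190/(-62)) = 90/107 - (50/23 + 190*(-1/62)) = (1/107)*90 - (50/23 - 95/31) = 90/107 - 1*(-635/713) = 90/107 + 635/713 = 132115/76291 ≈ 1.7317)
c + 43789 = 132115/76291 + 43789 = 3340838714/76291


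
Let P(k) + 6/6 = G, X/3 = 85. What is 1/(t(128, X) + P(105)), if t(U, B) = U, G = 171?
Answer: 1/298 ≈ 0.0033557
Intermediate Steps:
X = 255 (X = 3*85 = 255)
P(k) = 170 (P(k) = -1 + 171 = 170)
1/(t(128, X) + P(105)) = 1/(128 + 170) = 1/298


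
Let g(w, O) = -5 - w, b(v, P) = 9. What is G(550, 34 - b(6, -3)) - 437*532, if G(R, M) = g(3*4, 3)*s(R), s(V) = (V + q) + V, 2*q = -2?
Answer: -251167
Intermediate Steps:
q = -1 (q = (½)*(-2) = -1)
s(V) = -1 + 2*V (s(V) = (V - 1) + V = (-1 + V) + V = -1 + 2*V)
G(R, M) = 17 - 34*R (G(R, M) = (-5 - 3*4)*(-1 + 2*R) = (-5 - 1*12)*(-1 + 2*R) = (-5 - 12)*(-1 + 2*R) = -17*(-1 + 2*R) = 17 - 34*R)
G(550, 34 - b(6, -3)) - 437*532 = (17 - 34*550) - 437*532 = (17 - 18700) - 232484 = -18683 - 232484 = -251167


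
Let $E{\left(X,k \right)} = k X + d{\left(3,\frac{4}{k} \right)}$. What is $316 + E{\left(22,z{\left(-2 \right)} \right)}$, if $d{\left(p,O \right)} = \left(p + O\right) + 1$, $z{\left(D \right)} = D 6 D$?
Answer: $\frac{5089}{6} \approx 848.17$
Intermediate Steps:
$z{\left(D \right)} = 6 D^{2}$ ($z{\left(D \right)} = 6 D D = 6 D^{2}$)
$d{\left(p,O \right)} = 1 + O + p$ ($d{\left(p,O \right)} = \left(O + p\right) + 1 = 1 + O + p$)
$E{\left(X,k \right)} = 4 + \frac{4}{k} + X k$ ($E{\left(X,k \right)} = k X + \left(1 + \frac{4}{k} + 3\right) = X k + \left(4 + \frac{4}{k}\right) = 4 + \frac{4}{k} + X k$)
$316 + E{\left(22,z{\left(-2 \right)} \right)} = 316 + \left(4 + \frac{4}{6 \left(-2\right)^{2}} + 22 \cdot 6 \left(-2\right)^{2}\right) = 316 + \left(4 + \frac{4}{6 \cdot 4} + 22 \cdot 6 \cdot 4\right) = 316 + \left(4 + \frac{4}{24} + 22 \cdot 24\right) = 316 + \left(4 + 4 \cdot \frac{1}{24} + 528\right) = 316 + \left(4 + \frac{1}{6} + 528\right) = 316 + \frac{3193}{6} = \frac{5089}{6}$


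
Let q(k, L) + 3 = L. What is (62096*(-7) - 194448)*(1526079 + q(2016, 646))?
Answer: -960491344640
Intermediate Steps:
q(k, L) = -3 + L
(62096*(-7) - 194448)*(1526079 + q(2016, 646)) = (62096*(-7) - 194448)*(1526079 + (-3 + 646)) = (-434672 - 194448)*(1526079 + 643) = -629120*1526722 = -960491344640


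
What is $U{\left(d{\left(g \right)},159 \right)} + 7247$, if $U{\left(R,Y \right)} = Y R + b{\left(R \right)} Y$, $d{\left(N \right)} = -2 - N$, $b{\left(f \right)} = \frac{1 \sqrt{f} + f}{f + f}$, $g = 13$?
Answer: $\frac{9883}{2} - \frac{53 i \sqrt{15}}{10} \approx 4941.5 - 20.527 i$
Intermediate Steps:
$b{\left(f \right)} = \frac{f + \sqrt{f}}{2 f}$ ($b{\left(f \right)} = \frac{\sqrt{f} + f}{2 f} = \left(f + \sqrt{f}\right) \frac{1}{2 f} = \frac{f + \sqrt{f}}{2 f}$)
$U{\left(R,Y \right)} = R Y + Y \left(\frac{1}{2} + \frac{1}{2 \sqrt{R}}\right)$ ($U{\left(R,Y \right)} = Y R + \left(\frac{1}{2} + \frac{1}{2 \sqrt{R}}\right) Y = R Y + Y \left(\frac{1}{2} + \frac{1}{2 \sqrt{R}}\right)$)
$U{\left(d{\left(g \right)},159 \right)} + 7247 = \left(\frac{1}{2} \cdot 159 + \left(-2 - 13\right) 159 + \frac{1}{2} \cdot 159 \frac{1}{\sqrt{-2 - 13}}\right) + 7247 = \left(\frac{159}{2} + \left(-2 - 13\right) 159 + \frac{1}{2} \cdot 159 \frac{1}{\sqrt{-2 - 13}}\right) + 7247 = \left(\frac{159}{2} - 2385 + \frac{1}{2} \cdot 159 \frac{1}{\sqrt{-15}}\right) + 7247 = \left(\frac{159}{2} - 2385 + \frac{1}{2} \cdot 159 \left(- \frac{i \sqrt{15}}{15}\right)\right) + 7247 = \left(\frac{159}{2} - 2385 - \frac{53 i \sqrt{15}}{10}\right) + 7247 = \left(- \frac{4611}{2} - \frac{53 i \sqrt{15}}{10}\right) + 7247 = \frac{9883}{2} - \frac{53 i \sqrt{15}}{10}$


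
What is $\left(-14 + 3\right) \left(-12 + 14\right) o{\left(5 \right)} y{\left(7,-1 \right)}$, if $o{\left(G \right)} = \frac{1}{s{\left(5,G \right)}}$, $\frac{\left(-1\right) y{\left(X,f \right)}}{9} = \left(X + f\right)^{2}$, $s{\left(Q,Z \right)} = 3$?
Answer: $2376$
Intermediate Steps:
$y{\left(X,f \right)} = - 9 \left(X + f\right)^{2}$
$o{\left(G \right)} = \frac{1}{3}$
$\left(-14 + 3\right) \left(-12 + 14\right) o{\left(5 \right)} y{\left(7,-1 \right)} = \left(-14 + 3\right) \left(-12 + 14\right) \frac{1}{3} \left(- 9 \left(7 - 1\right)^{2}\right) = \left(-11\right) 2 \cdot \frac{1}{3} \left(- 9 \cdot 6^{2}\right) = \left(-22\right) \frac{1}{3} \left(\left(-9\right) 36\right) = \left(- \frac{22}{3}\right) \left(-324\right) = 2376$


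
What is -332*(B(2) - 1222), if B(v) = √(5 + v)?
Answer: 405704 - 332*√7 ≈ 4.0483e+5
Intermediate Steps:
-332*(B(2) - 1222) = -332*(√(5 + 2) - 1222) = -332*(√7 - 1222) = -332*(-1222 + √7) = 405704 - 332*√7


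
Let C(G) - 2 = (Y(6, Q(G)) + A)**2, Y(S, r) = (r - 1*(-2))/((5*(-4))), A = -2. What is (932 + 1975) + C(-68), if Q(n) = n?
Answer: 291069/100 ≈ 2910.7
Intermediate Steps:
Y(S, r) = -1/10 - r/20 (Y(S, r) = (r + 2)/(-20) = (2 + r)*(-1/20) = -1/10 - r/20)
C(G) = 2 + (-21/10 - G/20)**2 (C(G) = 2 + ((-1/10 - G/20) - 2)**2 = 2 + (-21/10 - G/20)**2)
(932 + 1975) + C(-68) = (932 + 1975) + (2 + (42 - 68)**2/400) = 2907 + (2 + (1/400)*(-26)**2) = 2907 + (2 + (1/400)*676) = 2907 + (2 + 169/100) = 2907 + 369/100 = 291069/100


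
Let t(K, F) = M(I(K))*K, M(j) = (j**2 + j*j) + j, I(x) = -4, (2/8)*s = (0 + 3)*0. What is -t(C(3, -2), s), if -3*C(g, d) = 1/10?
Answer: 14/15 ≈ 0.93333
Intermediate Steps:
C(g, d) = -1/30 (C(g, d) = -1/3/10 = -1/3*1/10 = -1/30)
s = 0 (s = 4*((0 + 3)*0) = 4*(3*0) = 4*0 = 0)
M(j) = j + 2*j**2 (M(j) = (j**2 + j**2) + j = 2*j**2 + j = j + 2*j**2)
t(K, F) = 28*K (t(K, F) = (-4*(1 + 2*(-4)))*K = (-4*(1 - 8))*K = (-4*(-7))*K = 28*K)
-t(C(3, -2), s) = -28*(-1)/30 = -1*(-14/15) = 14/15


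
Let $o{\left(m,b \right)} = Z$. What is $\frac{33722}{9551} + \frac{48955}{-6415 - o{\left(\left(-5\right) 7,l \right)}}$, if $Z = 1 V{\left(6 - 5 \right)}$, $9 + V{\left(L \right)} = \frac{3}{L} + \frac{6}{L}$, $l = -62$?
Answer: $- \frac{50248515}{12253933} \approx -4.1006$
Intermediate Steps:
$V{\left(L \right)} = -9 + \frac{9}{L}$ ($V{\left(L \right)} = -9 + \left(\frac{3}{L} + \frac{6}{L}\right) = -9 + \frac{9}{L}$)
$Z = 0$ ($Z = 1 \left(-9 + \frac{9}{6 - 5}\right) = 1 \left(-9 + \frac{9}{1}\right) = 1 \left(-9 + 9 \cdot 1\right) = 1 \left(-9 + 9\right) = 1 \cdot 0 = 0$)
$o{\left(m,b \right)} = 0$
$\frac{33722}{9551} + \frac{48955}{-6415 - o{\left(\left(-5\right) 7,l \right)}} = \frac{33722}{9551} + \frac{48955}{-6415 - 0} = 33722 \cdot \frac{1}{9551} + \frac{48955}{-6415 + 0} = \frac{33722}{9551} + \frac{48955}{-6415} = \frac{33722}{9551} + 48955 \left(- \frac{1}{6415}\right) = \frac{33722}{9551} - \frac{9791}{1283} = - \frac{50248515}{12253933}$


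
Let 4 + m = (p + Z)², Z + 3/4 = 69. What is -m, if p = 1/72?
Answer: -24136489/5184 ≈ -4656.0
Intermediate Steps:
Z = 273/4 (Z = -¾ + 69 = 273/4 ≈ 68.250)
p = 1/72 ≈ 0.013889
m = 24136489/5184 (m = -4 + (1/72 + 273/4)² = -4 + (4915/72)² = -4 + 24157225/5184 = 24136489/5184 ≈ 4656.0)
-m = -1*24136489/5184 = -24136489/5184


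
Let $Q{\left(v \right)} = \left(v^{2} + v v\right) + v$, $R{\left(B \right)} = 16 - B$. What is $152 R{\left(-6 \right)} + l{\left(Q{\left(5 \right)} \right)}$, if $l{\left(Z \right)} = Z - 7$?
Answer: $3392$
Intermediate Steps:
$Q{\left(v \right)} = v + 2 v^{2}$ ($Q{\left(v \right)} = \left(v^{2} + v^{2}\right) + v = 2 v^{2} + v = v + 2 v^{2}$)
$l{\left(Z \right)} = -7 + Z$
$152 R{\left(-6 \right)} + l{\left(Q{\left(5 \right)} \right)} = 152 \left(16 - -6\right) - \left(7 - 5 \left(1 + 2 \cdot 5\right)\right) = 152 \left(16 + 6\right) - \left(7 - 5 \left(1 + 10\right)\right) = 152 \cdot 22 + \left(-7 + 5 \cdot 11\right) = 3344 + \left(-7 + 55\right) = 3344 + 48 = 3392$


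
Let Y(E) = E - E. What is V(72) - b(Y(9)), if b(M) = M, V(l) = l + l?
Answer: 144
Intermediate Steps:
Y(E) = 0
V(l) = 2*l
V(72) - b(Y(9)) = 2*72 - 1*0 = 144 + 0 = 144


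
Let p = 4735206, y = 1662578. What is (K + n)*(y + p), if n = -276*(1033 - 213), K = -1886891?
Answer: -13519867524424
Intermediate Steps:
n = -226320 (n = -276*820 = -226320)
(K + n)*(y + p) = (-1886891 - 226320)*(1662578 + 4735206) = -2113211*6397784 = -13519867524424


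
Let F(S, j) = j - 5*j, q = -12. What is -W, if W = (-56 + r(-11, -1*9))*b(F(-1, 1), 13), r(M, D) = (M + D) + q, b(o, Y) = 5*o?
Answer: -1760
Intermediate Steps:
F(S, j) = -4*j
r(M, D) = -12 + D + M (r(M, D) = (M + D) - 12 = (D + M) - 12 = -12 + D + M)
W = 1760 (W = (-56 + (-12 - 1*9 - 11))*(5*(-4*1)) = (-56 + (-12 - 9 - 11))*(5*(-4)) = (-56 - 32)*(-20) = -88*(-20) = 1760)
-W = -1*1760 = -1760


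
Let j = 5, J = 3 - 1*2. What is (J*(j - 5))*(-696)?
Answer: 0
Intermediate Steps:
J = 1 (J = 3 - 2 = 1)
(J*(j - 5))*(-696) = (1*(5 - 5))*(-696) = (1*0)*(-696) = 0*(-696) = 0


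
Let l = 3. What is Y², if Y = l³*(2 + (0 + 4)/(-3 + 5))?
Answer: 11664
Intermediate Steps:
Y = 108 (Y = 3³*(2 + (0 + 4)/(-3 + 5)) = 27*(2 + 4/2) = 27*(2 + 4*(½)) = 27*(2 + 2) = 27*4 = 108)
Y² = 108² = 11664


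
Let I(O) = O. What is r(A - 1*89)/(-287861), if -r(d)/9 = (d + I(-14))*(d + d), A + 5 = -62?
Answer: 28080/16933 ≈ 1.6583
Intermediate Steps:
A = -67 (A = -5 - 62 = -67)
r(d) = -18*d*(-14 + d) (r(d) = -9*(d - 14)*(d + d) = -9*(-14 + d)*2*d = -18*d*(-14 + d))
r(A - 1*89)/(-287861) = (18*(-67 - 1*89)*(14 - (-67 - 1*89)))/(-287861) = (18*(-67 - 89)*(14 - (-67 - 89)))*(-1/287861) = (18*(-156)*(14 - 1*(-156)))*(-1/287861) = (18*(-156)*(14 + 156))*(-1/287861) = (18*(-156)*170)*(-1/287861) = -477360*(-1/287861) = 28080/16933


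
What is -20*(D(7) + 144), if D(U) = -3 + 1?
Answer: -2840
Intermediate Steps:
D(U) = -2
-20*(D(7) + 144) = -20*(-2 + 144) = -20*142 = -2840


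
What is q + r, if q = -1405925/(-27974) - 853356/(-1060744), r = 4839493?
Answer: 8975313357139522/1854578291 ≈ 4.8395e+6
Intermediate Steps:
q = 94699893059/1854578291 (q = -1405925*(-1/27974) - 853356*(-1/1060744) = 1405925/27974 + 213339/265186 = 94699893059/1854578291 ≈ 51.063)
q + r = 94699893059/1854578291 + 4839493 = 8975313357139522/1854578291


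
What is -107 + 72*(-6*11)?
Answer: -4859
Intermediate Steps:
-107 + 72*(-6*11) = -107 + 72*(-66) = -107 - 4752 = -4859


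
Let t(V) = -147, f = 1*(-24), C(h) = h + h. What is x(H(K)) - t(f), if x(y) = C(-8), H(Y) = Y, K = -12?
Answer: 131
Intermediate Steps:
C(h) = 2*h
f = -24
x(y) = -16 (x(y) = 2*(-8) = -16)
x(H(K)) - t(f) = -16 - 1*(-147) = -16 + 147 = 131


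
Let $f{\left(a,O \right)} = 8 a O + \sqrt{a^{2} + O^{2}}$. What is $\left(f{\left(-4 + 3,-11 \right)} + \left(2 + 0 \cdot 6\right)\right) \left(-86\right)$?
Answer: $-7740 - 86 \sqrt{122} \approx -8689.9$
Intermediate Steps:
$f{\left(a,O \right)} = \sqrt{O^{2} + a^{2}} + 8 O a$ ($f{\left(a,O \right)} = 8 O a + \sqrt{O^{2} + a^{2}} = \sqrt{O^{2} + a^{2}} + 8 O a$)
$\left(f{\left(-4 + 3,-11 \right)} + \left(2 + 0 \cdot 6\right)\right) \left(-86\right) = \left(\left(\sqrt{\left(-11\right)^{2} + \left(-4 + 3\right)^{2}} + 8 \left(-11\right) \left(-4 + 3\right)\right) + \left(2 + 0 \cdot 6\right)\right) \left(-86\right) = \left(\left(\sqrt{121 + \left(-1\right)^{2}} + 8 \left(-11\right) \left(-1\right)\right) + \left(2 + 0\right)\right) \left(-86\right) = \left(\left(\sqrt{121 + 1} + 88\right) + 2\right) \left(-86\right) = \left(\left(\sqrt{122} + 88\right) + 2\right) \left(-86\right) = \left(\left(88 + \sqrt{122}\right) + 2\right) \left(-86\right) = \left(90 + \sqrt{122}\right) \left(-86\right) = -7740 - 86 \sqrt{122}$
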